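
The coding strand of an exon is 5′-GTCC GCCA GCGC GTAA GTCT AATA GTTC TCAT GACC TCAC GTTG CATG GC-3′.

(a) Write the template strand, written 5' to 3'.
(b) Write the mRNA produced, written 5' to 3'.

(a) 5′-GCCATGCAACGTGAGGTCATGAGAACTATTAGACTTACGCGCTGGCGGAC-3′
(b) 5'-GUCCGCCAGCGCGUAAGUCUAAUAGUUCUCAUGACCUCACGUUGCAUGGC-3'

(a) The template strand is the reverse complement of the coding strand: complement CAGGCGGTCGCGCATTCAGATTATCAAGAGTACTGGAGTGCAACGTACCG, then reverse.
(b) mRNA matches the coding strand with T→U.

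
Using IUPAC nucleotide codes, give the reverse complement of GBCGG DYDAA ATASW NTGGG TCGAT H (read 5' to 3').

5'-DATCGACCCANWSTATTTHRHCCGVC-3'

Standard pairs A↔T, G↔C; ambiguity codes pair Y↔R, W↔W, S↔S, B↔V, D↔H, N↔N. Complement (CVGCCHRHTTTATSWNACCCAGCTAD), then reverse for 5'→3'.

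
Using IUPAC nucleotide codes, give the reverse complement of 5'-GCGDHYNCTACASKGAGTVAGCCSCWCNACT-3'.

5'-AGTNGWGSGGCTBACTCMSTGTAGNRDHCGC-3'

Standard pairs A↔T, G↔C; ambiguity codes pair Y↔R, K↔M, W↔W, S↔S, D↔H, V↔B, N↔N. Complement (CGCHDRNGATGTSMCTCABTCGGSGWGNTGA), then reverse for 5'→3'.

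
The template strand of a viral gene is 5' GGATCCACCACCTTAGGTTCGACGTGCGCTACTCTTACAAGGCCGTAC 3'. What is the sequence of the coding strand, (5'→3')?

The coding strand is complementary and antiparallel to the template: take the complement (A↔T, G↔C) and reverse.

5'-GTACGGCCTTGTAAGAGTAGCGCACGTCGAACCTAAGGTGGTGGATCC-3'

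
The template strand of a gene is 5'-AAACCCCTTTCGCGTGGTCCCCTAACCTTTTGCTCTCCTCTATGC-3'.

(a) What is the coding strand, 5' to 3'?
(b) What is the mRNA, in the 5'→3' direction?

(a) The coding strand is the reverse complement of the template: complement TTTGGGGAAAGCGCACCAGGGGATTGGAAAACGAGAGGAGATACG, then reverse.
(b) mRNA has the coding-strand sequence with T→U.

(a) 5′-GCATAGAGGAGAGCAAAAGGTTAGGGGACCACGCGAAAGGGGTTT-3′
(b) 5′-GCAUAGAGGAGAGCAAAAGGUUAGGGGACCACGCGAAAGGGGUUU-3′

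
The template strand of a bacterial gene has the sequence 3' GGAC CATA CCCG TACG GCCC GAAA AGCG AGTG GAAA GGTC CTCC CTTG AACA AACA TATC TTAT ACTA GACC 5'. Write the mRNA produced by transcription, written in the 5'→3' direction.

5'-CCUGGUAUGGGCAUGCCGGGCUUUUCGCUCACCUUUCCAGGAGGGAACUUGUUUGUAUAGAAUAUGAUCUGG-3'

Reading the template 3'→5' as shown, RNA polymerase pairs each base (A→U, T→A, G↔C) to build mRNA 5'→3' directly.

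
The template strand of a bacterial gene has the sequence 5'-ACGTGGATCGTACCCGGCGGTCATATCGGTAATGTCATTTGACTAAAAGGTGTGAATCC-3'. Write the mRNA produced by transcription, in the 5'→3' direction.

The mRNA has the sequence of the coding strand (reverse complement of the template) with T→U. Reverse complement of ACGTGGATCGTACCCGGCGGTCATATCGGTAATGTCATTTGACTAAAAGGTGTGAATCC is GGATTCACACCTTTTAGTCAAATGACATTACCGATATGACCGCCGGGTACGATCCACGT; then T→U.

5′-GGAUUCACACCUUUUAGUCAAAUGACAUUACCGAUAUGACCGCCGGGUACGAUCCACGU-3′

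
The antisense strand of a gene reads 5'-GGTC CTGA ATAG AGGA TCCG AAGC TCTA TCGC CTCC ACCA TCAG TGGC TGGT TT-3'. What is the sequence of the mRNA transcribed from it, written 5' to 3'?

RNA polymerase reads the template 3'→5' and synthesizes mRNA 5'→3' by base-pairing (A→U, T→A, G↔C). The complement of the template is CCAGGACTTATCTCCTAGGCTTCGAGATAGCGGAGGTGGTAGTCACCGACCAAA; antiparallel, so 5'→3' the coding strand is AAACCAGCCACTGATGGTGGAGGCGATAGAGCTTCGGATCCTCTATTCAGGACC. Replace T with U for the mRNA.

5'-AAACCAGCCACUGAUGGUGGAGGCGAUAGAGCUUCGGAUCCUCUAUUCAGGACC-3'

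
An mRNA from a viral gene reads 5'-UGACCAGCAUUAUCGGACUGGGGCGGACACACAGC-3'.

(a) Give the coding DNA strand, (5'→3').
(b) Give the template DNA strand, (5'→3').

(a) The coding strand matches the mRNA with U→T.
(b) The template strand is the reverse complement of the coding strand.

(a) 5'-TGACCAGCATTATCGGACTGGGGCGGACACACAGC-3'
(b) 5'-GCTGTGTGTCCGCCCCAGTCCGATAATGCTGGTCA-3'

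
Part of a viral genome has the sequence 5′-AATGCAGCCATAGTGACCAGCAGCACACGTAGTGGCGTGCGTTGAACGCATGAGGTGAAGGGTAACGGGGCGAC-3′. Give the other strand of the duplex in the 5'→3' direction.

5'-GTCGCCCCGTTACCCTTCACCTCATGCGTTCAACGCACGCCACTACGTGTGCTGCTGGTCACTATGGCTGCATT-3'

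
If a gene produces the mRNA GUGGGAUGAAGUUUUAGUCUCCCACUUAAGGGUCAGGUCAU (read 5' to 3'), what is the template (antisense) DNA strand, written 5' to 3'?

5'-ATGACCTGACCCTTAAGTGGGAGACTAAAACTTCATCCCAC-3'

Replace U with T to get the coding DNA strand: GTGGGATGAAGTTTTAGTCTCCCACTTAAGGGTCAGGTCAT. The template strand is its reverse complement (complement CACCCTACTTCAAAATCAGAGGGTGAATTCCCAGTCCAGTA, then reverse).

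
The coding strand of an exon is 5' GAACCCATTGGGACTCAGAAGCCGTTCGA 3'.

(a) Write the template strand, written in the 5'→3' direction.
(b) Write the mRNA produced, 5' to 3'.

(a) The template strand is the reverse complement of the coding strand: complement CTTGGGTAACCCTGAGTCTTCGGCAAGCT, then reverse.
(b) mRNA matches the coding strand with T→U.

(a) 5'-TCGAACGGCTTCTGAGTCCCAATGGGTTC-3'
(b) 5'-GAACCCAUUGGGACUCAGAAGCCGUUCGA-3'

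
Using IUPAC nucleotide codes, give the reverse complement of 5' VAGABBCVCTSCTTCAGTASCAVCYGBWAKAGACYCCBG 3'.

5'-CVGGRGTCTMTWVCRGBTGSTACTGAAGSAGBGVVTCTB-3'

Standard pairs A↔T, G↔C; ambiguity codes pair Y↔R, K↔M, W↔W, S↔S, B↔V. Complement (BTCTVVGBGASGAAGTCATSGTBGRCVWTMTCTGRGGVC), then reverse for 5'→3'.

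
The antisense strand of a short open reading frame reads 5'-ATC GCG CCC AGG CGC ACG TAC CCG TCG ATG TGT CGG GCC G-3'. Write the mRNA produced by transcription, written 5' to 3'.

5'-CGGCCCGACACAUCGACGGGUACGUGCGCCUGGGCGCGAU-3'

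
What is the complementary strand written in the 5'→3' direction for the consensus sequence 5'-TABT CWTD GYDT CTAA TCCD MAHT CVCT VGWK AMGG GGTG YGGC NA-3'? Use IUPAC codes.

Standard pairs A↔T, G↔C; ambiguity codes pair Y↔R, M↔K, W↔W, B↔V, D↔H, N↔N. Complement (ATVAGWAHCRHAGATTAGGHKTDAGBGABCWMTKCCCCACRCCGNT), then reverse for 5'→3'.

5'-TNGCCRCACCCCKTMWCBAGBGADTKHGGATTAGAHRCHAWGAVTA-3'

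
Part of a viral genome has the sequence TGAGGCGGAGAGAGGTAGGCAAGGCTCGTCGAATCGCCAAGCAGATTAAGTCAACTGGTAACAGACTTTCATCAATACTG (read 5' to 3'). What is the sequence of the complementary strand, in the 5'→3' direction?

5'-CAGTATTGATGAAAGTCTGTTACCAGTTGACTTAATCTGCTTGGCGATTCGACGAGCCTTGCCTACCTCTCTCCGCCTCA-3'

Pairing A↔T and G↔C gives ACTCCGCCTCTCTCCATCCGTTCCGAGCAGCTTAGCGGTTCGTCTAATTCAGTTGACCATTGTCTGAAAGTAGTTATGAC, running 3'→5'. Reverse for the 5'→3' convention.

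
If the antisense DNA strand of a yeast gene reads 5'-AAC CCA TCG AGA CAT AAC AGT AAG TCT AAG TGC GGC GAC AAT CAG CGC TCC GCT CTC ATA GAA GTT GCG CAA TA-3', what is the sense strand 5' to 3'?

5'-TATTGCGCAACTTCTATGAGAGCGGAGCGCTGATTGTCGCCGCACTTAGACTTACTGTTATGTCTCGATGGGTT-3'

The coding strand is complementary and antiparallel to the template: take the complement (A↔T, G↔C) and reverse.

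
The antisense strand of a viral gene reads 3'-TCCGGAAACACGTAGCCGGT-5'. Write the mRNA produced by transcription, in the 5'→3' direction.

5′-AGGCCUUUGUGCAUCGGCCA-3′

Reading the template 3'→5' as shown, RNA polymerase pairs each base (A→U, T→A, G↔C) to build mRNA 5'→3' directly.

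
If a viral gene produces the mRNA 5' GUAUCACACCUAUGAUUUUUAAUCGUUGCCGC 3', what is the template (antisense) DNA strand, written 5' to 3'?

Replace U with T to get the coding DNA strand: GTATCACACCTATGATTTTTAATCGTTGCCGC. The template strand is its reverse complement (complement CATAGTGTGGATACTAAAAATTAGCAACGGCG, then reverse).

5'-GCGGCAACGATTAAAAATCATAGGTGTGATAC-3'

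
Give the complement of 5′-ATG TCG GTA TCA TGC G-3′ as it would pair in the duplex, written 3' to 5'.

Base-pairing A↔T, G↔C gives the complement. The complementary strand is antiparallel, so paired with a 5'→3' strand it runs 3'→5'.

3'-TACAGCCATAGTACGC-5'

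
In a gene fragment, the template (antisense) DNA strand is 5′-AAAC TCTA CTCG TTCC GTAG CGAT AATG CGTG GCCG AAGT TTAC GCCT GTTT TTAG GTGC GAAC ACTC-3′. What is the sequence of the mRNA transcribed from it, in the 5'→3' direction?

RNA polymerase reads the template 3'→5' and synthesizes mRNA 5'→3' by base-pairing (A→U, T→A, G↔C). The complement of the template is TTTGAGATGAGCAAGGCATCGCTATTACGCACCGGCTTCAAATGCGGACAAAAATCCACGCTTGTGAG; antiparallel, so 5'→3' the coding strand is GAGTGTTCGCACCTAAAAACAGGCGTAAACTTCGGCCACGCATTATCGCTACGGAACGAGTAGAGTTT. Replace T with U for the mRNA.

5'-GAGUGUUCGCACCUAAAAACAGGCGUAAACUUCGGCCACGCAUUAUCGCUACGGAACGAGUAGAGUUU-3'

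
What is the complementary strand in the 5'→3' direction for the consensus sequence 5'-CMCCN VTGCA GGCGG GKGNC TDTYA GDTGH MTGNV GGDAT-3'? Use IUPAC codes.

5'-ATHCCBNCAKDCAHCTRAHAGNCMCCCGCCTGCABNGGKG-3'

Standard pairs A↔T, G↔C; ambiguity codes pair Y↔R, M↔K, D↔H, V↔B, N↔N. Complement (GKGGNBACGTCCGCCCMCNGAHARTCHACDKACNBCCHTA), then reverse for 5'→3'.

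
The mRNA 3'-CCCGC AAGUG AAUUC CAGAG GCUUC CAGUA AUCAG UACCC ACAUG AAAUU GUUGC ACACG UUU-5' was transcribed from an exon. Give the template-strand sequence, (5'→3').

Written 5'→3' the mRNA is UUUGCACACGUUGUUAAAGUACACCCAUGACUAAUGACCUUCGGAGACCUUAAGUGAACGCCC, so the coding DNA strand is TTTGCACACGTTGTTAAAGTACACCCATGACTAATGACCTTCGGAGACCTTAAGTGAACGCCC. The template is its reverse complement.

5'-GGGCGTTCACTTAAGGTCTCCGAAGGTCATTAGTCATGGGTGTACTTTAACAACGTGTGCAAA-3'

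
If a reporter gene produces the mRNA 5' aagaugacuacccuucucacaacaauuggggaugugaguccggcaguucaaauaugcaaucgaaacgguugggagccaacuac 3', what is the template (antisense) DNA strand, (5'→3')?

Replace U with T to get the coding DNA strand: AAGATGACTACCCTTCTCACAACAATTGGGGATGTGAGTCCGGCAGTTCAAATATGCAATCGAAACGGTTGGGAGCCAACTAC. The template strand is its reverse complement (complement TTCTACTGATGGGAAGAGTGTTGTTAACCCCTACACTCAGGCCGTCAAGTTTATACGTTAGCTTTGCCAACCCTCGGTTGATG, then reverse).

5′-GTAGTTGGCTCCCAACCGTTTCGATTGCATATTTGAACTGCCGGACTCACATCCCCAATTGTTGTGAGAAGGGTAGTCATCTT-3′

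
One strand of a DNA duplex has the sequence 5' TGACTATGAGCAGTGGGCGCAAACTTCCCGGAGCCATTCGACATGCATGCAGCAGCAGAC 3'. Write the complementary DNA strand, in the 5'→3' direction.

The complement of TGACTATGAGCAGTGGGCGCAAACTTCCCGGAGCCATTCGACATGCATGCAGCAGCAGAC is ACTGATACTCGTCACCCGCGTTTGAAGGGCCTCGGTAAGCTGTACGTACGTCGTCGTCTG (A↔T, G↔C). DNA strands are antiparallel, so the complementary strand runs 3'→5'; reversing gives the 5'→3' form.

5′-GTCTGCTGCTGCATGCATGTCGAATGGCTCCGGGAAGTTTGCGCCCACTGCTCATAGTCA-3′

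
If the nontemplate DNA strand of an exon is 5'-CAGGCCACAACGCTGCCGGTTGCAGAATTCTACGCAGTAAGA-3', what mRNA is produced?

The mRNA is synthesized from the template strand, so it matches the coding strand with T replaced by U.

5′-CAGGCCACAACGCUGCCGGUUGCAGAAUUCUACGCAGUAAGA-3′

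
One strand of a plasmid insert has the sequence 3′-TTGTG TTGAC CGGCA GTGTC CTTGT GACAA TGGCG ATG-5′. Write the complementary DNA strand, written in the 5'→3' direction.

5'-AACACAACTGGCCGTCACAGGAACACTGTTACCGCTAC-3'

The strand is given 3'→5', so its complement runs 5'→3' in the same left-to-right order: pair each base A↔T, G↔C.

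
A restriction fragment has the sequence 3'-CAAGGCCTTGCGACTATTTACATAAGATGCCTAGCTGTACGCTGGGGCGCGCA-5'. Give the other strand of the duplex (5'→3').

5'-GTTCCGGAACGCTGATAAATGTATTCTACGGATCGACATGCGACCCCGCGCGT-3'

The strand is given 3'→5', so its complement runs 5'→3' in the same left-to-right order: pair each base A↔T, G↔C.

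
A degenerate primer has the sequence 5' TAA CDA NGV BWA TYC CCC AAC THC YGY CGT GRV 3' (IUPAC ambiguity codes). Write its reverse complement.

5'-BYCACGRCRGDAGTTGGGGRATWVBCNTHGTTA-3'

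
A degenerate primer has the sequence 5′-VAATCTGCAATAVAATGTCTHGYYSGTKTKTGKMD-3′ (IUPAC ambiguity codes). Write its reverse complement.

Standard pairs A↔T, G↔C; ambiguity codes pair Y↔R, M↔K, S↔S, D↔H, V↔B. Complement (BTTAGACGTTATBTTACAGADCRRSCAMAMACMKH), then reverse for 5'→3'.

5'-HKMCAMAMACSRRCDAGACATTBTATTGCAGATTB-3'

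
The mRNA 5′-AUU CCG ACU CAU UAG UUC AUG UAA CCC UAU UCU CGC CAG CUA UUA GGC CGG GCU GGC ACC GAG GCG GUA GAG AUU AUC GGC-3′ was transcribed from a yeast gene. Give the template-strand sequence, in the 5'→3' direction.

5′-GCCGATAATCTCTACCGCCTCGGTGCCAGCCCGGCCTAATAGCTGGCGAGAATAGGGTTACATGAACTAATGAGTCGGAAT-3′

Replace U with T to get the coding DNA strand: ATTCCGACTCATTAGTTCATGTAACCCTATTCTCGCCAGCTATTAGGCCGGGCTGGCACCGAGGCGGTAGAGATTATCGGC. The template strand is its reverse complement (complement TAAGGCTGAGTAATCAAGTACATTGGGATAAGAGCGGTCGATAATCCGGCCCGACCGTGGCTCCGCCATCTCTAATAGCCG, then reverse).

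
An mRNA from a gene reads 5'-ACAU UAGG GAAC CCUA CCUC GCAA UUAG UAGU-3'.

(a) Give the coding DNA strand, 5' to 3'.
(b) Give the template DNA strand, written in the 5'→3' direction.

(a) 5'-ACATTAGGGAACCCTACCTCGCAATTAGTAGT-3'
(b) 5'-ACTACTAATTGCGAGGTAGGGTTCCCTAATGT-3'

(a) The coding strand matches the mRNA with U→T.
(b) The template strand is the reverse complement of the coding strand.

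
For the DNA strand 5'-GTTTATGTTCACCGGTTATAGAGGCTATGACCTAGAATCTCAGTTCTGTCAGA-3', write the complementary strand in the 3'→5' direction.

Base-pairing A↔T, G↔C gives the complement. The complementary strand is antiparallel, so paired with a 5'→3' strand it runs 3'→5'.

3'-CAAATACAAGTGGCCAATATCTCCGATACTGGATCTTAGAGTCAAGACAGTCT-5'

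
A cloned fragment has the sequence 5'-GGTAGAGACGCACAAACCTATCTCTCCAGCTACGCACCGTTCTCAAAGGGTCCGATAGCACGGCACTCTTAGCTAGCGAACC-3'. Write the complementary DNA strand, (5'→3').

5'-GGTTCGCTAGCTAAGAGTGCCGTGCTATCGGACCCTTTGAGAACGGTGCGTAGCTGGAGAGATAGGTTTGTGCGTCTCTACC-3'

Pairing A↔T and G↔C gives CCATCTCTGCGTGTTTGGATAGAGAGGTCGATGCGTGGCAAGAGTTTCCCAGGCTATCGTGCCGTGAGAATCGATCGCTTGG, running 3'→5'. Reverse for the 5'→3' convention.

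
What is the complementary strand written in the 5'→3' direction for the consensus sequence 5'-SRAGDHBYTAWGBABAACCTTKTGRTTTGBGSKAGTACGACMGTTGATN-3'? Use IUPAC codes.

Standard pairs A↔T, G↔C; ambiguity codes pair R↔Y, M↔K, W↔W, S↔S, B↔V, D↔H, N↔N. Complement (SYTCHDVRATWCVTVTTGGAAMACYAAACVCSMTCATGCTGKCAACTAN), then reverse for 5'→3'.

5'-NATCAACKGTCGTACTMSCVCAAAYCAMAAGGTTVTVCWTARVDHCTYS-3'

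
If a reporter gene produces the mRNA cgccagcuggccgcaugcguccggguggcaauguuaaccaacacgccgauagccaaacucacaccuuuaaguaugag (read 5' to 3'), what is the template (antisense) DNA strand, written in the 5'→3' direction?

5′-CTCATACTTAAAGGTGTGAGTTTGGCTATCGGCGTGTTGGTTAACATTGCCACCCGGACGCATGCGGCCAGCTGGCG-3′

Replace U with T to get the coding DNA strand: CGCCAGCTGGCCGCATGCGTCCGGGTGGCAATGTTAACCAACACGCCGATAGCCAAACTCACACCTTTAAGTATGAG. The template strand is its reverse complement (complement GCGGTCGACCGGCGTACGCAGGCCCACCGTTACAATTGGTTGTGCGGCTATCGGTTTGAGTGTGGAAATTCATACTC, then reverse).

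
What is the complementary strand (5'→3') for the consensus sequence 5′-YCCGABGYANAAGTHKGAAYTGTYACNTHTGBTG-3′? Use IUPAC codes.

5'-CAVCADANGTRACARTTCMDACTTNTRCVTCGGR-3'

Standard pairs A↔T, G↔C; ambiguity codes pair Y↔R, K↔M, B↔V, H↔D, N↔N. Complement (RGGCTVCRTNTTCADMCTTRACARTGNADACVAC), then reverse for 5'→3'.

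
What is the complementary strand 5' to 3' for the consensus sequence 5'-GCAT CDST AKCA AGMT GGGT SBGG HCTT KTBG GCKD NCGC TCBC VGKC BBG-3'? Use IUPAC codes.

5'-CVVGMCBGVGAGCGNHMGCCVAMAAGDCCVSACCCAKCTTGMTASHGATGC-3'

Standard pairs A↔T, G↔C; ambiguity codes pair M↔K, S↔S, B↔V, D↔H, N↔N. Complement (CGTAGHSATMGTTCKACCCASVCCDGAAMAVCCGMHNGCGAGVGBCMGVVC), then reverse for 5'→3'.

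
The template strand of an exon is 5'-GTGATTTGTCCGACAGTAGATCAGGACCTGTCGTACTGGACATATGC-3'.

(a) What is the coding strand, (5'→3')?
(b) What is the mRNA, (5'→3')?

(a) The coding strand is the reverse complement of the template: complement CACTAAACAGGCTGTCATCTAGTCCTGGACAGCATGACCTGTATACG, then reverse.
(b) mRNA has the coding-strand sequence with T→U.

(a) 5'-GCATATGTCCAGTACGACAGGTCCTGATCTACTGTCGGACAAATCAC-3'
(b) 5'-GCAUAUGUCCAGUACGACAGGUCCUGAUCUACUGUCGGACAAAUCAC-3'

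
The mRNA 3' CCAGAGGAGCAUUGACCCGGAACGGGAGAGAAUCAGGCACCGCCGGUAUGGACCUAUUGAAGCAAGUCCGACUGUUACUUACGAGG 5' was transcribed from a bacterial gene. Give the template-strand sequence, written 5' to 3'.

Written 5'→3' the mRNA is GGAGCAUUCAUUGUCAGCCUGAACGAAGUUAUCCAGGUAUGGCCGCCACGGACUAAGAGAGGGCAAGGCCCAGUUACGAGGAGACC, so the coding DNA strand is GGAGCATTCATTGTCAGCCTGAACGAAGTTATCCAGGTATGGCCGCCACGGACTAAGAGAGGGCAAGGCCCAGTTACGAGGAGACC. The template is its reverse complement.

5'-GGTCTCCTCGTAACTGGGCCTTGCCCTCTCTTAGTCCGTGGCGGCCATACCTGGATAACTTCGTTCAGGCTGACAATGAATGCTCC-3'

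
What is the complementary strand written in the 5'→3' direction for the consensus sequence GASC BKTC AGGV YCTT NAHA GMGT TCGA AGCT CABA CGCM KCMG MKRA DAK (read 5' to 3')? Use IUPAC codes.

Standard pairs A↔T, G↔C; ambiguity codes pair R↔Y, M↔K, S↔S, B↔V, D↔H, N↔N. Complement (CTSGVMAGTCCBRGAANTDTCKCAAGCTTCGAGTVTGCGKMGKCKMYTHTM), then reverse for 5'→3'.

5'-MTHTYMKCKGMKGCGTVTGAGCTTCGAACKCTDTNAAGRBCCTGAMVGSTC-3'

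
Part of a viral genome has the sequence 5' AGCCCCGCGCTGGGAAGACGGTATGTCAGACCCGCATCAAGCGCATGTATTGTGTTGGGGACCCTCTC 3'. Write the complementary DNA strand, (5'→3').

5′-GAGAGGGTCCCCAACACAATACATGCGCTTGATGCGGGTCTGACATACCGTCTTCCCAGCGCGGGGCT-3′

Pairing A↔T and G↔C gives TCGGGGCGCGACCCTTCTGCCATACAGTCTGGGCGTAGTTCGCGTACATAACACAACCCCTGGGAGAG, running 3'→5'. Reverse for the 5'→3' convention.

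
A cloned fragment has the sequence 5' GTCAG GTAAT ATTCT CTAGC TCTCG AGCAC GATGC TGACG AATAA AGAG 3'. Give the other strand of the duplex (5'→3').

Pairing A↔T and G↔C gives CAGTCCATTATAAGAGATCGAGAGCTCGTGCTACGACTGCTTATTTCTC, running 3'→5'. Reverse for the 5'→3' convention.

5'-CTCTTTATTCGTCAGCATCGTGCTCGAGAGCTAGAGAATATTACCTGAC-3'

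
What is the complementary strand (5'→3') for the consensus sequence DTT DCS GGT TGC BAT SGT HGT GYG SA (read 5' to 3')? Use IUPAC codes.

5'-TSCRCACDACSATVGCAACCSGHAAH-3'

Standard pairs A↔T, G↔C; ambiguity codes pair Y↔R, S↔S, B↔V, D↔H. Complement (HAAHGSCCAACGVTASCADCACRCST), then reverse for 5'→3'.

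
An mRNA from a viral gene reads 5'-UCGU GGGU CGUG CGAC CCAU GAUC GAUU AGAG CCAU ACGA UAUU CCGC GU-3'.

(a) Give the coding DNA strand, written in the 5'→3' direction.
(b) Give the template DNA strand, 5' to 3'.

(a) The coding strand matches the mRNA with U→T.
(b) The template strand is the reverse complement of the coding strand.

(a) 5'-TCGTGGGTCGTGCGACCCATGATCGATTAGAGCCATACGATATTCCGCGT-3'
(b) 5'-ACGCGGAATATCGTATGGCTCTAATCGATCATGGGTCGCACGACCCACGA-3'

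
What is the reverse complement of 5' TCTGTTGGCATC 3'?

5′-GATGCCAACAGA-3′

Complement each base (A↔T, G↔C): AGACAACCGTAG. Then reverse.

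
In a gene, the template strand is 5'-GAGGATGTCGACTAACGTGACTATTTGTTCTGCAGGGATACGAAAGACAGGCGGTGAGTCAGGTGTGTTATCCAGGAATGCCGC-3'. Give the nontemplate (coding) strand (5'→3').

5'-GCGGCATTCCTGGATAACACACCTGACTCACCGCCTGTCTTTCGTATCCCTGCAGAACAAATAGTCACGTTAGTCGACATCCTC-3'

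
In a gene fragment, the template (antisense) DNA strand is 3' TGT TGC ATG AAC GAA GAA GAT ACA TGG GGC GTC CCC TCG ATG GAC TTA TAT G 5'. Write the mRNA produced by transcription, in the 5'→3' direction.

5′-ACAACGUACUUGCUUCUUCUAUGUACCCCGCAGGGGAGCUACCUGAAUAUAC-3′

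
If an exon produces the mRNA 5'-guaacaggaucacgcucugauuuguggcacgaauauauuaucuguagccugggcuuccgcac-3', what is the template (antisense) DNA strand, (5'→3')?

Replace U with T to get the coding DNA strand: GTAACAGGATCACGCTCTGATTTGTGGCACGAATATATTATCTGTAGCCTGGGCTTCCGCAC. The template strand is its reverse complement (complement CATTGTCCTAGTGCGAGACTAAACACCGTGCTTATATAATAGACATCGGACCCGAAGGCGTG, then reverse).

5'-GTGCGGAAGCCCAGGCTACAGATAATATATTCGTGCCACAAATCAGAGCGTGATCCTGTTAC-3'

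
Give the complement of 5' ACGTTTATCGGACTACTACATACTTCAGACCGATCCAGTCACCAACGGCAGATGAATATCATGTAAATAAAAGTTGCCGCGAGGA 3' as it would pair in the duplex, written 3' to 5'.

Base-pairing A↔T, G↔C gives the complement. The complementary strand is antiparallel, so paired with a 5'→3' strand it runs 3'→5'.

3'-TGCAAATAGCCTGATGATGTATGAAGTCTGGCTAGGTCAGTGGTTGCCGTCTACTTATAGTACATTTATTTTCAACGGCGCTCCT-5'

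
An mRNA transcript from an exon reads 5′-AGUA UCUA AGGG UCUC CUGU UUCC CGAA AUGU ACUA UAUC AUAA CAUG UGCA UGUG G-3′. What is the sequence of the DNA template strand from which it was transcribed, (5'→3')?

5′-CCACATGCACATGTTATGATATAGTACATTTCGGGAAACAGGAGACCCTTAGATACT-3′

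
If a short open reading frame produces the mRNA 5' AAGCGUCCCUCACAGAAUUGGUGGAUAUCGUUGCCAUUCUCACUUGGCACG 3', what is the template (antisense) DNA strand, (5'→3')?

Replace U with T to get the coding DNA strand: AAGCGTCCCTCACAGAATTGGTGGATATCGTTGCCATTCTCACTTGGCACG. The template strand is its reverse complement (complement TTCGCAGGGAGTGTCTTAACCACCTATAGCAACGGTAAGAGTGAACCGTGC, then reverse).

5′-CGTGCCAAGTGAGAATGGCAACGATATCCACCAATTCTGTGAGGGACGCTT-3′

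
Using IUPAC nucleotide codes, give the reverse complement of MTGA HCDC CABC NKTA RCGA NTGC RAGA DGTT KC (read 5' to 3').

Standard pairs A↔T, G↔C; ambiguity codes pair R↔Y, M↔K, B↔V, D↔H, N↔N. Complement (KACTDGHGGTVGNMATYGCTNACGYTCTHCAAMG), then reverse for 5'→3'.

5′-GMAACHTCTYGCANTCGYTAMNGVTGGHGDTCAK-3′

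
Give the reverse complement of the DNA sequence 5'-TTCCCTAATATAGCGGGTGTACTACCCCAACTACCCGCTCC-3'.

5′-GGAGCGGGTAGTTGGGGTAGTACACCCGCTATATTAGGGAA-3′

Reading the sequence 3'→5' and pairing each base (A↔T, G↔C) gives the reverse complement directly.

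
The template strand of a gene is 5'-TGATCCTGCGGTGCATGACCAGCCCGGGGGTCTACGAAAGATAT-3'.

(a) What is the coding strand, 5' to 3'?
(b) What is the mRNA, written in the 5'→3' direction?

(a) 5'-ATATCTTTCGTAGACCCCCGGGCTGGTCATGCACCGCAGGATCA-3'
(b) 5'-AUAUCUUUCGUAGACCCCCGGGCUGGUCAUGCACCGCAGGAUCA-3'

(a) The coding strand is the reverse complement of the template: complement ACTAGGACGCCACGTACTGGTCGGGCCCCCAGATGCTTTCTATA, then reverse.
(b) mRNA has the coding-strand sequence with T→U.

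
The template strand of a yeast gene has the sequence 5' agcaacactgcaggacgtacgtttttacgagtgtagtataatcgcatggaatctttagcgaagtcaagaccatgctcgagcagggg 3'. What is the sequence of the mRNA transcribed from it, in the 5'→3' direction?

5′-CCCCUGCUCGAGCAUGGUCUUGACUUCGCUAAAGAUUCCAUGCGAUUAUACUACACUCGUAAAAACGUACGUCCUGCAGUGUUGCU-3′

The mRNA has the sequence of the coding strand (reverse complement of the template) with T→U. Reverse complement of AGCAACACTGCAGGACGTACGTTTTTACGAGTGTAGTATAATCGCATGGAATCTTTAGCGAAGTCAAGACCATGCTCGAGCAGGGG is CCCCTGCTCGAGCATGGTCTTGACTTCGCTAAAGATTCCATGCGATTATACTACACTCGTAAAAACGTACGTCCTGCAGTGTTGCT; then T→U.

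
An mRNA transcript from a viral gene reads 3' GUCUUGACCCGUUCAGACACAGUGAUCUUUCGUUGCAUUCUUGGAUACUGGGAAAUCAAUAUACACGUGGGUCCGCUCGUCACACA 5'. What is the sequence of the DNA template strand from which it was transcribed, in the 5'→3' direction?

Written 5'→3' the mRNA is ACACACUGCUCGCCUGGGUGCACAUAUAACUAAAGGGUCAUAGGUUCUUACGUUGCUUUCUAGUGACACAGACUUGCCCAGUUCUG, so the coding DNA strand is ACACACTGCTCGCCTGGGTGCACATATAACTAAAGGGTCATAGGTTCTTACGTTGCTTTCTAGTGACACAGACTTGCCCAGTTCTG. The template is its reverse complement.

5'-CAGAACTGGGCAAGTCTGTGTCACTAGAAAGCAACGTAAGAACCTATGACCCTTTAGTTATATGTGCACCCAGGCGAGCAGTGTGT-3'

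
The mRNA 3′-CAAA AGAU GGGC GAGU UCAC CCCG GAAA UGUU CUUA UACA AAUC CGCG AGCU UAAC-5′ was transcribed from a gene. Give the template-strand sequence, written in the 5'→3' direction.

Written 5'→3' the mRNA is CAAUUCGAGCGCCUAAACAUAUUCUUGUAAAGGCCCCACUUGAGCGGGUAGAAAAC, so the coding DNA strand is CAATTCGAGCGCCTAAACATATTCTTGTAAAGGCCCCACTTGAGCGGGTAGAAAAC. The template is its reverse complement.

5'-GTTTTCTACCCGCTCAAGTGGGGCCTTTACAAGAATATGTTTAGGCGCTCGAATTG-3'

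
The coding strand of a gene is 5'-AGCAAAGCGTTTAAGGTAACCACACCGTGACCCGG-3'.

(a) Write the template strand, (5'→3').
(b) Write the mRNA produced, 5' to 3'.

(a) 5′-CCGGGTCACGGTGTGGTTACCTTAAACGCTTTGCT-3′
(b) 5'-AGCAAAGCGUUUAAGGUAACCACACCGUGACCCGG-3'

(a) The template strand is the reverse complement of the coding strand: complement TCGTTTCGCAAATTCCATTGGTGTGGCACTGGGCC, then reverse.
(b) mRNA matches the coding strand with T→U.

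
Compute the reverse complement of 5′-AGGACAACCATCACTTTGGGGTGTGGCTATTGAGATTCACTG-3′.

5′-CAGTGAATCTCAATAGCCACACCCCAAAGTGATGGTTGTCCT-3′

Complement each base (A↔T, G↔C): TCCTGTTGGTAGTGAAACCCCACACCGATAACTCTAAGTGAC. Then reverse.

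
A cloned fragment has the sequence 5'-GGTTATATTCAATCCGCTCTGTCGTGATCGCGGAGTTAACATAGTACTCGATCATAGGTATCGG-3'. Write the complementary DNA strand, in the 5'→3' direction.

Pairing A↔T and G↔C gives CCAATATAAGTTAGGCGAGACAGCACTAGCGCCTCAATTGTATCATGAGCTAGTATCCATAGCC, running 3'→5'. Reverse for the 5'→3' convention.

5'-CCGATACCTATGATCGAGTACTATGTTAACTCCGCGATCACGACAGAGCGGATTGAATATAACC-3'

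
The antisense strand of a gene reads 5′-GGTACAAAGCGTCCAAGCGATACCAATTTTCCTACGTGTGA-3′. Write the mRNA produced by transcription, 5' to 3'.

5′-UCACACGUAGGAAAAUUGGUAUCGCUUGGACGCUUUGUACC-3′

The mRNA has the sequence of the coding strand (reverse complement of the template) with T→U. Reverse complement of GGTACAAAGCGTCCAAGCGATACCAATTTTCCTACGTGTGA is TCACACGTAGGAAAATTGGTATCGCTTGGACGCTTTGTACC; then T→U.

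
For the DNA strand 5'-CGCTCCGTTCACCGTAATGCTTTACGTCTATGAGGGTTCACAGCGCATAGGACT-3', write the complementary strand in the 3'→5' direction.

Base-pairing A↔T, G↔C gives the complement. The complementary strand is antiparallel, so paired with a 5'→3' strand it runs 3'→5'.

3'-GCGAGGCAAGTGGCATTACGAAATGCAGATACTCCCAAGTGTCGCGTATCCTGA-5'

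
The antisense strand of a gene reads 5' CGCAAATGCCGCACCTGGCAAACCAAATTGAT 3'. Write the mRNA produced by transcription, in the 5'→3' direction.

5'-AUCAAUUUGGUUUGCCAGGUGCGGCAUUUGCG-3'

The mRNA has the sequence of the coding strand (reverse complement of the template) with T→U. Reverse complement of CGCAAATGCCGCACCTGGCAAACCAAATTGAT is ATCAATTTGGTTTGCCAGGTGCGGCATTTGCG; then T→U.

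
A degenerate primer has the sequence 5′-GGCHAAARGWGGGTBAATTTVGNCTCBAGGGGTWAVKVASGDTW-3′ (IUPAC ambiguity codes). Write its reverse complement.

5'-WAHCSTBMBTWACCCCTVGAGNCBAAATTVACCCWCYTTTDGCC-3'

Standard pairs A↔T, G↔C; ambiguity codes pair R↔Y, K↔M, W↔W, S↔S, B↔V, D↔H, N↔N. Complement (CCGDTTTYCWCCCAVTTAAABCNGAGVTCCCCAWTBMBTSCHAW), then reverse for 5'→3'.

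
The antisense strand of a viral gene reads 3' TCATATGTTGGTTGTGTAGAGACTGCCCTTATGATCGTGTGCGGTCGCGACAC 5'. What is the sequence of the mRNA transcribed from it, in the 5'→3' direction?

5′-AGUAUACAACCAACACAUCUCUGACGGGAAUACUAGCACACGCCAGCGCUGUG-3′

Reading the template 3'→5' as shown, RNA polymerase pairs each base (A→U, T→A, G↔C) to build mRNA 5'→3' directly.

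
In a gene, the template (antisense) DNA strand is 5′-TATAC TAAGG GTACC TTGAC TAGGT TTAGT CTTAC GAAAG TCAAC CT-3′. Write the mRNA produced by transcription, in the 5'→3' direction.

5′-AGGUUGACUUUCGUAAGACUAAACCUAGUCAAGGUACCCUUAGUAUA-3′

RNA polymerase reads the template 3'→5' and synthesizes mRNA 5'→3' by base-pairing (A→U, T→A, G↔C). The complement of the template is ATATGATTCCCATGGAACTGATCCAAATCAGAATGCTTTCAGTTGGA; antiparallel, so 5'→3' the coding strand is AGGTTGACTTTCGTAAGACTAAACCTAGTCAAGGTACCCTTAGTATA. Replace T with U for the mRNA.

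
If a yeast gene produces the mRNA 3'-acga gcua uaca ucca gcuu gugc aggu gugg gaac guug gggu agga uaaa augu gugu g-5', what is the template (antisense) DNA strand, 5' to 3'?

5'-TGCTCGATATGTAGGTCGAACACGTCCACACCCTTGCAACCCCATCCTATTTTACACACAC-3'

Written 5'→3' the mRNA is GUGUGUGUAAAAUAGGAUGGGGUUGCAAGGGUGUGGACGUGUUCGACCUACAUAUCGAGCA, so the coding DNA strand is GTGTGTGTAAAATAGGATGGGGTTGCAAGGGTGTGGACGTGTTCGACCTACATATCGAGCA. The template is its reverse complement.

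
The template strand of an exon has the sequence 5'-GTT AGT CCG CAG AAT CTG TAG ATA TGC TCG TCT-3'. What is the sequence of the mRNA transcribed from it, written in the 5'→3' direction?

5′-AGACGAGCAUAUCUACAGAUUCUGCGGACUAAC-3′

RNA polymerase reads the template 3'→5' and synthesizes mRNA 5'→3' by base-pairing (A→U, T→A, G↔C). The complement of the template is CAATCAGGCGTCTTAGACATCTATACGAGCAGA; antiparallel, so 5'→3' the coding strand is AGACGAGCATATCTACAGATTCTGCGGACTAAC. Replace T with U for the mRNA.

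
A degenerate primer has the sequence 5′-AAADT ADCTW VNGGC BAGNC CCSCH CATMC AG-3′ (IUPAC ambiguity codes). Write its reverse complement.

5'-CTGKATGDGSGGGNCTVGCCNBWAGHTAHTTT-3'

Standard pairs A↔T, G↔C; ambiguity codes pair M↔K, W↔W, S↔S, B↔V, D↔H, N↔N. Complement (TTTHATHGAWBNCCGVTCNGGGSGDGTAKGTC), then reverse for 5'→3'.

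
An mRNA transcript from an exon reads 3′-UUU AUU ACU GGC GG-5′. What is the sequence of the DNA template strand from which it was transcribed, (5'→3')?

Written 5'→3' the mRNA is GGCGGUCAUUAUUU, so the coding DNA strand is GGCGGTCATTATTT. The template is its reverse complement.

5'-AAATAATGACCGCC-3'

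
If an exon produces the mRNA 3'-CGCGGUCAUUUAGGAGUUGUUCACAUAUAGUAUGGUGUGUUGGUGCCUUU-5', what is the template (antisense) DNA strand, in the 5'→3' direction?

5'-GCGCCAGTAAATCCTCAACAAGTGTATATCATACCACACAACCACGGAAA-3'

Written 5'→3' the mRNA is UUUCCGUGGUUGUGUGGUAUGAUAUACACUUGUUGAGGAUUUACUGGCGC, so the coding DNA strand is TTTCCGTGGTTGTGTGGTATGATATACACTTGTTGAGGATTTACTGGCGC. The template is its reverse complement.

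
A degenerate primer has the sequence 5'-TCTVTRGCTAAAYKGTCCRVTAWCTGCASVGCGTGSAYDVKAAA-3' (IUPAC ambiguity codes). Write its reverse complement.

Standard pairs A↔T, G↔C; ambiguity codes pair R↔Y, K↔M, W↔W, S↔S, D↔H, V↔B. Complement (AGABAYCGATTTRMCAGGYBATWGACGTSBCGCACSTRHBMTTT), then reverse for 5'→3'.

5'-TTTMBHRTSCACGCBSTGCAGWTABYGGACMRTTTAGCYABAGA-3'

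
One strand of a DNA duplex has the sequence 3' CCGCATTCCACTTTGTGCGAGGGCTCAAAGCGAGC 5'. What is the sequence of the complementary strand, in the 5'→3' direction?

5′-GGCGTAAGGTGAAACACGCTCCCGAGTTTCGCTCG-3′

The strand is given 3'→5', so its complement runs 5'→3' in the same left-to-right order: pair each base A↔T, G↔C.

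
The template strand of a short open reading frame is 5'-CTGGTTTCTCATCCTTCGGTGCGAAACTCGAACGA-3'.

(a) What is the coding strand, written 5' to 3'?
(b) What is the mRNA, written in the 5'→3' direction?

(a) 5'-TCGTTCGAGTTTCGCACCGAAGGATGAGAAACCAG-3'
(b) 5'-UCGUUCGAGUUUCGCACCGAAGGAUGAGAAACCAG-3'

(a) The coding strand is the reverse complement of the template: complement GACCAAAGAGTAGGAAGCCACGCTTTGAGCTTGCT, then reverse.
(b) mRNA has the coding-strand sequence with T→U.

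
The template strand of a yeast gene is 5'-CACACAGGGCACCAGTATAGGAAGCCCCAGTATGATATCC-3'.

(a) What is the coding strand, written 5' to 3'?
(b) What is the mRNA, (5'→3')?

(a) The coding strand is the reverse complement of the template: complement GTGTGTCCCGTGGTCATATCCTTCGGGGTCATACTATAGG, then reverse.
(b) mRNA has the coding-strand sequence with T→U.

(a) 5'-GGATATCATACTGGGGCTTCCTATACTGGTGCCCTGTGTG-3'
(b) 5'-GGAUAUCAUACUGGGGCUUCCUAUACUGGUGCCCUGUGUG-3'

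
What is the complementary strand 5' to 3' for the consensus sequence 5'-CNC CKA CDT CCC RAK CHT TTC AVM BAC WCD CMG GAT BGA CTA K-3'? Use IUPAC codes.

5′-MTAGTCVATCCKGHGWGTVKBTGAAADGMTYGGGAHGTMGGNG-3′

Standard pairs A↔T, G↔C; ambiguity codes pair R↔Y, M↔K, W↔W, B↔V, D↔H, N↔N. Complement (GNGGMTGHAGGGYTMGDAAAGTBKVTGWGHGKCCTAVCTGATM), then reverse for 5'→3'.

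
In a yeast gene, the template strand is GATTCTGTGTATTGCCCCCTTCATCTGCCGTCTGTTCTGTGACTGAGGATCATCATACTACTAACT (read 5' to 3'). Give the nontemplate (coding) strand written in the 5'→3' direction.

5'-AGTTAGTAGTATGATGATCCTCAGTCACAGAACAGACGGCAGATGAAGGGGGCAATACACAGAATC-3'

The coding strand is complementary and antiparallel to the template: take the complement (A↔T, G↔C) and reverse.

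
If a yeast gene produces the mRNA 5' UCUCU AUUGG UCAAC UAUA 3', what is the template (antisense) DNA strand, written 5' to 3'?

Replace U with T to get the coding DNA strand: TCTCTATTGGTCAACTATA. The template strand is its reverse complement (complement AGAGATAACCAGTTGATAT, then reverse).

5'-TATAGTTGACCAATAGAGA-3'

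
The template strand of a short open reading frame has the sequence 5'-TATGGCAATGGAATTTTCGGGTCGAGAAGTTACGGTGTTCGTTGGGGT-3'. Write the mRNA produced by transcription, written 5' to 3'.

The mRNA has the sequence of the coding strand (reverse complement of the template) with T→U. Reverse complement of TATGGCAATGGAATTTTCGGGTCGAGAAGTTACGGTGTTCGTTGGGGT is ACCCCAACGAACACCGTAACTTCTCGACCCGAAAATTCCATTGCCATA; then T→U.

5'-ACCCCAACGAACACCGUAACUUCUCGACCCGAAAAUUCCAUUGCCAUA-3'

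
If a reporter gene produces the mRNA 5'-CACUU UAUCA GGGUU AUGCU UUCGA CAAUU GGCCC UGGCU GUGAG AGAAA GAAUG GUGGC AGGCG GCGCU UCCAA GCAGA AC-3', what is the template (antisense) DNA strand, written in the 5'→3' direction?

Replace U with T to get the coding DNA strand: CACTTTATCAGGGTTATGCTTTCGACAATTGGCCCTGGCTGTGAGAGAAAGAATGGTGGCAGGCGGCGCTTCCAAGCAGAAC. The template strand is its reverse complement (complement GTGAAATAGTCCCAATACGAAAGCTGTTAACCGGGACCGACACTCTCTTTCTTACCACCGTCCGCCGCGAAGGTTCGTCTTG, then reverse).

5'-GTTCTGCTTGGAAGCGCCGCCTGCCACCATTCTTTCTCTCACAGCCAGGGCCAATTGTCGAAAGCATAACCCTGATAAAGTG-3'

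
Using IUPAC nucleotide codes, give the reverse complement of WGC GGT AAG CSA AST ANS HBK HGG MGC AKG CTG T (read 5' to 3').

Standard pairs A↔T, G↔C; ambiguity codes pair M↔K, W↔W, S↔S, B↔V, H↔D, N↔N. Complement (WCGCCATTCGSTTSATNSDVMDCCKCGTMCGACA), then reverse for 5'→3'.

5'-ACAGCMTGCKCCDMVDSNTASTTSGCTTACCGCW-3'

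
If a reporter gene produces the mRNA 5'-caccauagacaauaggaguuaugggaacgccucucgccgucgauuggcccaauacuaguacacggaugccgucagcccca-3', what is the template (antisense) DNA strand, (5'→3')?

Replace U with T to get the coding DNA strand: CACCATAGACAATAGGAGTTATGGGAACGCCTCTCGCCGTCGATTGGCCCAATACTAGTACACGGATGCCGTCAGCCCCA. The template strand is its reverse complement (complement GTGGTATCTGTTATCCTCAATACCCTTGCGGAGAGCGGCAGCTAACCGGGTTATGATCATGTGCCTACGGCAGTCGGGGT, then reverse).

5'-TGGGGCTGACGGCATCCGTGTACTAGTATTGGGCCAATCGACGGCGAGAGGCGTTCCCATAACTCCTATTGTCTATGGTG-3'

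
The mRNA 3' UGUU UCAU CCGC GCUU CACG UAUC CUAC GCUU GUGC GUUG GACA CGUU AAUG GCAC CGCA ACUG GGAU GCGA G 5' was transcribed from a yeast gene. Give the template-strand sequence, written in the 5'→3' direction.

Written 5'→3' the mRNA is GAGCGUAGGGUCAACGCCACGGUAAUUGCACAGGUUGCGUGUUCGCAUCCUAUGCACUUCGCGCCUACUUUGU, so the coding DNA strand is GAGCGTAGGGTCAACGCCACGGTAATTGCACAGGTTGCGTGTTCGCATCCTATGCACTTCGCGCCTACTTTGT. The template is its reverse complement.

5′-ACAAAGTAGGCGCGAAGTGCATAGGATGCGAACACGCAACCTGTGCAATTACCGTGGCGTTGACCCTACGCTC-3′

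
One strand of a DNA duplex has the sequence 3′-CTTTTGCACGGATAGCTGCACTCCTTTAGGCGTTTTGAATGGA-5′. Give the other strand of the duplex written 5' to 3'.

5'-GAAAACGTGCCTATCGACGTGAGGAAATCCGCAAAACTTACCT-3'

The strand is given 3'→5', so its complement runs 5'→3' in the same left-to-right order: pair each base A↔T, G↔C.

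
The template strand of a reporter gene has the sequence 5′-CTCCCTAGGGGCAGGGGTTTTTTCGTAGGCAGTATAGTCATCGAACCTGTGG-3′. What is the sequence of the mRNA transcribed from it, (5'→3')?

5'-CCACAGGUUCGAUGACUAUACUGCCUACGAAAAAACCCCUGCCCCUAGGGAG-3'

The mRNA has the sequence of the coding strand (reverse complement of the template) with T→U. Reverse complement of CTCCCTAGGGGCAGGGGTTTTTTCGTAGGCAGTATAGTCATCGAACCTGTGG is CCACAGGTTCGATGACTATACTGCCTACGAAAAAACCCCTGCCCCTAGGGAG; then T→U.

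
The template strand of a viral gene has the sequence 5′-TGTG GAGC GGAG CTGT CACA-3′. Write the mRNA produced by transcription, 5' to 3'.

5'-UGUGACAGCUCCGCUCCACA-3'

RNA polymerase reads the template 3'→5' and synthesizes mRNA 5'→3' by base-pairing (A→U, T→A, G↔C). The complement of the template is ACACCTCGCCTCGACAGTGT; antiparallel, so 5'→3' the coding strand is TGTGACAGCTCCGCTCCACA. Replace T with U for the mRNA.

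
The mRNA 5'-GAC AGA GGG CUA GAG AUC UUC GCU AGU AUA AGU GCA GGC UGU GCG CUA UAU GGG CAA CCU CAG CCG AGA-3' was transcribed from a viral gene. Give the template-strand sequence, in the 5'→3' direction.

5′-TCTCGGCTGAGGTTGCCCATATAGCGCACAGCCTGCACTTATACTAGCGAAGATCTCTAGCCCTCTGTC-3′

Replace U with T to get the coding DNA strand: GACAGAGGGCTAGAGATCTTCGCTAGTATAAGTGCAGGCTGTGCGCTATATGGGCAACCTCAGCCGAGA. The template strand is its reverse complement (complement CTGTCTCCCGATCTCTAGAAGCGATCATATTCACGTCCGACACGCGATATACCCGTTGGAGTCGGCTCT, then reverse).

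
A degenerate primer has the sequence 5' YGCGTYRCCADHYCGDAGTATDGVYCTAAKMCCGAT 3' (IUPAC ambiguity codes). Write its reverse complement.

Standard pairs A↔T, G↔C; ambiguity codes pair R↔Y, M↔K, D↔H, V↔B. Complement (RCGCARYGGTHDRGCHTCATAHCBRGATTMKGGCTA), then reverse for 5'→3'.

5'-ATCGGKMTTAGRBCHATACTHCGRDHTGGYRACGCR-3'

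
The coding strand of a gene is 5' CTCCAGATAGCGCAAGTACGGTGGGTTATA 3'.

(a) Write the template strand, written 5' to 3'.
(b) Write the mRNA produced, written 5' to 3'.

(a) 5'-TATAACCCACCGTACTTGCGCTATCTGGAG-3'
(b) 5'-CUCCAGAUAGCGCAAGUACGGUGGGUUAUA-3'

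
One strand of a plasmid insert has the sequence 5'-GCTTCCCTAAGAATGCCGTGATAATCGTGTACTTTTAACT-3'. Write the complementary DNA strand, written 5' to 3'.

5'-AGTTAAAAGTACACGATTATCACGGCATTCTTAGGGAAGC-3'

The complement of GCTTCCCTAAGAATGCCGTGATAATCGTGTACTTTTAACT is CGAAGGGATTCTTACGGCACTATTAGCACATGAAAATTGA (A↔T, G↔C). DNA strands are antiparallel, so the complementary strand runs 3'→5'; reversing gives the 5'→3' form.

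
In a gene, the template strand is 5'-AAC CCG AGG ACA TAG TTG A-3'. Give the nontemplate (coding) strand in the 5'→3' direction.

5′-TCAACTATGTCCTCGGGTT-3′

The coding strand is complementary and antiparallel to the template: take the complement (A↔T, G↔C) and reverse.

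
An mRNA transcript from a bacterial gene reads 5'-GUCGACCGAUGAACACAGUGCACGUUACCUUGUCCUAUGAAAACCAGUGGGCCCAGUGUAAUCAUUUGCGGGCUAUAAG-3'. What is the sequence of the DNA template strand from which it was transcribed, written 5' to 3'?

5'-CTTATAGCCCGCAAATGATTACACTGGGCCCACTGGTTTTCATAGGACAAGGTAACGTGCACTGTGTTCATCGGTCGAC-3'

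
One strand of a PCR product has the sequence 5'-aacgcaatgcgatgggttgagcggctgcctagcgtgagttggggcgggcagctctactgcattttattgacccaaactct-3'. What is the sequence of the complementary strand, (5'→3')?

5'-AGAGTTTGGGTCAATAAAATGCAGTAGAGCTGCCCGCCCCAACTCACGCTAGGCAGCCGCTCAACCCATCGCATTGCGTT-3'

Pairing A↔T and G↔C gives TTGCGTTACGCTACCCAACTCGCCGACGGATCGCACTCAACCCCGCCCGTCGAGATGACGTAAAATAACTGGGTTTGAGA, running 3'→5'. Reverse for the 5'→3' convention.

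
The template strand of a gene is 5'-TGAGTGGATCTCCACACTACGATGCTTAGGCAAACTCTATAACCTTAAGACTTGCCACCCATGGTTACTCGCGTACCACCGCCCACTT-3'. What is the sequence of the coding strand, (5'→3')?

5'-AAGTGGGCGGTGGTACGCGAGTAACCATGGGTGGCAAGTCTTAAGGTTATAGAGTTTGCCTAAGCATCGTAGTGTGGAGATCCACTCA-3'

The coding strand is complementary and antiparallel to the template: take the complement (A↔T, G↔C) and reverse.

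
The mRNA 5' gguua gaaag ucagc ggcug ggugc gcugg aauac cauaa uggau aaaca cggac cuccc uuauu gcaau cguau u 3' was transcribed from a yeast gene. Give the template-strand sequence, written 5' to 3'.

5'-AATACGATTGCAATAAGGGAGGTCCGTGTTTATCCATTATGGTATTCCAGCGCACCCAGCCGCTGACTTTCTAACC-3'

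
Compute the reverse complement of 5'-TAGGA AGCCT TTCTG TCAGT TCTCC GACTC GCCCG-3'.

Reading the sequence 3'→5' and pairing each base (A↔T, G↔C) gives the reverse complement directly.

5'-CGGGCGAGTCGGAGAACTGACAGAAAGGCTTCCTA-3'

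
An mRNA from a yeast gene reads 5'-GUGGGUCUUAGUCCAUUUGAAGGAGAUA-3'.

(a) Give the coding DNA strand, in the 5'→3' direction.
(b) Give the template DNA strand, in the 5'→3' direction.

(a) The coding strand matches the mRNA with U→T.
(b) The template strand is the reverse complement of the coding strand.

(a) 5'-GTGGGTCTTAGTCCATTTGAAGGAGATA-3'
(b) 5'-TATCTCCTTCAAATGGACTAAGACCCAC-3'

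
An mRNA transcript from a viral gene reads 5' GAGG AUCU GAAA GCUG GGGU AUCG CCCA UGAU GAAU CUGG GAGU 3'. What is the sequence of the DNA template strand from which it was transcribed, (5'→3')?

5'-ACTCCCAGATTCATCATGGGCGATACCCCAGCTTTCAGATCCTC-3'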